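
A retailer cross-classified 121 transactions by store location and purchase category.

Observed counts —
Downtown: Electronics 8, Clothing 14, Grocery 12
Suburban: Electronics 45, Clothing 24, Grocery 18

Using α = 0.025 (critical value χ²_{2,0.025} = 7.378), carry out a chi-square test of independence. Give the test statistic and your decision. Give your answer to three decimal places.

Row totals: 34, 87. Column totals: 53, 38, 30. Grand total N = 121.
Expected counts (row total × column total / N):
  Downtown, Electronics: 34×53/121 = 14.8926
  Downtown, Clothing: 34×38/121 = 10.6777
  Downtown, Grocery: 34×30/121 = 8.4298
  Suburban, Electronics: 87×53/121 = 38.1074
  Suburban, Clothing: 87×38/121 = 27.3223
  Suburban, Grocery: 87×30/121 = 21.5702
Contributions (O − E)²/E:
  (8 − 14.8926)²/14.8926 = 3.1900
  (14 − 10.6777)²/10.6777 = 1.0337
  (12 − 8.4298)²/8.4298 = 1.5121
  (45 − 38.1074)²/38.1074 = 1.2467
  (24 − 27.3223)²/27.3223 = 0.4040
  (18 − 21.5702)²/21.5702 = 0.5909
χ² = 3.1900 + 1.0337 + 1.5121 + 1.2467 + 0.4040 + 0.5909 = 7.977
df = (2−1)(3−1) = 2. Since 7.977 > 7.378, reject the null hypothesis of independence at α = 0.025.

7.977; reject H₀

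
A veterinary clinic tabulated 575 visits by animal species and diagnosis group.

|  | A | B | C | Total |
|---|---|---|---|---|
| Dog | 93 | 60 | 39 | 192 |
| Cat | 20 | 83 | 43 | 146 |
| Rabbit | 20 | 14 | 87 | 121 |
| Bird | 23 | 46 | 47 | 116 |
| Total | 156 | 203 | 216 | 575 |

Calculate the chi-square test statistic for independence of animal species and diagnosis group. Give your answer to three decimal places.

Grand total N = 575.
Expected counts (row total × column total / N):
  Dog, A: 192×156/575 = 52.0904
  Dog, B: 192×203/575 = 67.7843
  Dog, C: 192×216/575 = 72.1252
  Cat, A: 146×156/575 = 39.6104
  Cat, B: 146×203/575 = 51.5443
  Cat, C: 146×216/575 = 54.8452
  Rabbit, A: 121×156/575 = 32.8278
  Rabbit, B: 121×203/575 = 42.7183
  Rabbit, C: 121×216/575 = 45.4539
  Bird, A: 116×156/575 = 31.4713
  Bird, B: 116×203/575 = 40.9530
  Bird, C: 116×216/575 = 43.5757
Contributions (O − E)²/E:
  (93 − 52.0904)²/52.0904 = 32.1287
  (60 − 67.7843)²/67.7843 = 0.8939
  (39 − 72.1252)²/72.1252 = 15.2135
  (20 − 39.6104)²/39.6104 = 9.7088
  (83 − 51.5443)²/51.5443 = 19.1963
  (43 − 54.8452)²/54.8452 = 2.5583
  (20 − 32.8278)²/32.8278 = 5.0126
  (14 − 42.7183)²/42.7183 = 19.3065
  (87 − 45.4539)²/45.4539 = 37.9743
  (23 − 31.4713)²/31.4713 = 2.2803
  (46 − 40.9530)²/40.9530 = 0.6220
  (47 − 43.5757)²/43.5757 = 0.2691
χ² = 32.1287 + 0.8939 + 15.2135 + 9.7088 + 19.1963 + 2.5583 + 5.0126 + 19.3065 + 37.9743 + 2.2803 + 0.6220 + 0.2691 = 145.164

145.164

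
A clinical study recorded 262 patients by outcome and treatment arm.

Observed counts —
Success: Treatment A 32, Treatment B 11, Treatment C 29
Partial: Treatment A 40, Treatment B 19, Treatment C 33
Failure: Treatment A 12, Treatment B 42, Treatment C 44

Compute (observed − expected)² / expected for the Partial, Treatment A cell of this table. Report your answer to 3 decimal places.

3.740

Row total (Partial) = 92; column total (Treatment A) = 84; N = 262.
Expected count E = 92 × 84 / 262 = 29.49618.
Contribution = (O − E)²/E = (40 − 29.49618)² / 29.49618 = 3.740.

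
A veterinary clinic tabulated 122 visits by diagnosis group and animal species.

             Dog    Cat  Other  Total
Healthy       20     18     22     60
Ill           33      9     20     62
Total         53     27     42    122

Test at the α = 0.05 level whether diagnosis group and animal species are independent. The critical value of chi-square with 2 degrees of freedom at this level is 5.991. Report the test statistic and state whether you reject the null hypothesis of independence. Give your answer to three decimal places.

6.253; reject H₀

Grand total N = 122.
Expected counts (row total × column total / N):
  Healthy, Dog: 60×53/122 = 26.0656
  Healthy, Cat: 60×27/122 = 13.2787
  Healthy, Other: 60×42/122 = 20.6557
  Ill, Dog: 62×53/122 = 26.9344
  Ill, Cat: 62×27/122 = 13.7213
  Ill, Other: 62×42/122 = 21.3443
Contributions (O − E)²/E:
  (20 − 26.0656)²/26.0656 = 1.4115
  (18 − 13.2787)²/13.2787 = 1.6787
  (22 − 20.6557)²/20.6557 = 0.0875
  (33 − 26.9344)²/26.9344 = 1.3660
  (9 − 13.7213)²/13.7213 = 1.6245
  (20 − 21.3443)²/21.3443 = 0.0847
χ² = 1.4115 + 1.6787 + 0.0875 + 1.3660 + 1.6245 + 0.0847 = 6.253
df = (2−1)(3−1) = 2. Since 6.253 > 5.991, reject the null hypothesis of independence at α = 0.05.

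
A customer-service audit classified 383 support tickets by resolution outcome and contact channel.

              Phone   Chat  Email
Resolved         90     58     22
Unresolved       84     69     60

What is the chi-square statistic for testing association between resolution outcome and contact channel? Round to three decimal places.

14.120

Row totals: 170, 213. Column totals: 174, 127, 82. Grand total N = 383.
Expected counts (row total × column total / N):
  Resolved, Phone: 170×174/383 = 77.2324
  Resolved, Chat: 170×127/383 = 56.3708
  Resolved, Email: 170×82/383 = 36.3969
  Unresolved, Phone: 213×174/383 = 96.7676
  Unresolved, Chat: 213×127/383 = 70.6292
  Unresolved, Email: 213×82/383 = 45.6031
Contributions (O − E)²/E:
  (90 − 77.2324)²/77.2324 = 2.1107
  (58 − 56.3708)²/56.3708 = 0.0471
  (22 − 36.3969)²/36.3969 = 5.6947
  (84 − 96.7676)²/96.7676 = 1.6846
  (69 − 70.6292)²/70.6292 = 0.0376
  (60 − 45.6031)²/45.6031 = 4.5451
χ² = 2.1107 + 0.0471 + 5.6947 + 1.6846 + 0.0376 + 4.5451 = 14.120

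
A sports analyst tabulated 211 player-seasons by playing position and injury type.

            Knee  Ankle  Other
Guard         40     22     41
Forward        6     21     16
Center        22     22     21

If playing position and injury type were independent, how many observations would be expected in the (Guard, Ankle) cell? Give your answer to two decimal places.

31.73

Row total (Guard) = 103; column total (Ankle) = 65; grand total N = 211.
Expected count = (row total × column total) / N = 103 × 65 / 211 = 31.73.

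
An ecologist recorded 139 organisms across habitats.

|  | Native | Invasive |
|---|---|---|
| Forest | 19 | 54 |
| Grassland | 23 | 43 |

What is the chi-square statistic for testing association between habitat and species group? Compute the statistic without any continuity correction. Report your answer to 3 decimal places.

Row totals: 73, 66. Column totals: 42, 97. Grand total N = 139.
Expected counts (row total × column total / N):
  Forest, Native: 73×42/139 = 22.0576
  Forest, Invasive: 73×97/139 = 50.9424
  Grassland, Native: 66×42/139 = 19.9424
  Grassland, Invasive: 66×97/139 = 46.0576
Contributions (O − E)²/E:
  (19 − 22.0576)²/22.0576 = 0.4238
  (54 − 50.9424)²/50.9424 = 0.1835
  (23 − 19.9424)²/19.9424 = 0.4688
  (43 − 46.0576)²/46.0576 = 0.2030
χ² = 0.4238 + 0.1835 + 0.4688 + 0.2030 = 1.279

1.279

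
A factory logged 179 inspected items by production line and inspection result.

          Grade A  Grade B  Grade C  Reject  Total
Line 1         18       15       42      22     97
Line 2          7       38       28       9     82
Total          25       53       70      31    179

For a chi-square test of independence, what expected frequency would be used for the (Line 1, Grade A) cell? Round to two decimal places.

13.55

Row total (Line 1) = 97; column total (Grade A) = 25; grand total N = 179.
Expected count = (row total × column total) / N = 97 × 25 / 179 = 13.55.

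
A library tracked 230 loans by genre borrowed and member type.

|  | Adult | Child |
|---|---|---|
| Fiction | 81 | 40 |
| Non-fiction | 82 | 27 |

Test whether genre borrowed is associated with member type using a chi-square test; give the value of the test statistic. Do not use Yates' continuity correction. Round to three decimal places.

1.908

Row totals: 121, 109. Column totals: 163, 67. Grand total N = 230.
Expected counts (row total × column total / N):
  Fiction, Adult: 121×163/230 = 85.7522
  Fiction, Child: 121×67/230 = 35.2478
  Non-fiction, Adult: 109×163/230 = 77.2478
  Non-fiction, Child: 109×67/230 = 31.7522
Contributions (O − E)²/E:
  (81 − 85.7522)²/85.7522 = 0.2634
  (40 − 35.2478)²/35.2478 = 0.6407
  (82 − 77.2478)²/77.2478 = 0.2924
  (27 − 31.7522)²/31.7522 = 0.7112
χ² = 0.2634 + 0.6407 + 0.2924 + 0.7112 = 1.908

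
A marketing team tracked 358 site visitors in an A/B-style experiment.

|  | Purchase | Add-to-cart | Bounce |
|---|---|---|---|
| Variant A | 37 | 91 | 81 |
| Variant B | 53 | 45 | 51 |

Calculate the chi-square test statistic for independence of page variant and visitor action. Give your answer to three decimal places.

Row totals: 209, 149. Column totals: 90, 136, 132. Grand total N = 358.
Expected counts (row total × column total / N):
  Variant A, Purchase: 209×90/358 = 52.5419
  Variant A, Add-to-cart: 209×136/358 = 79.3966
  Variant A, Bounce: 209×132/358 = 77.0615
  Variant B, Purchase: 149×90/358 = 37.4581
  Variant B, Add-to-cart: 149×136/358 = 56.6034
  Variant B, Bounce: 149×132/358 = 54.9385
Contributions (O − E)²/E:
  (37 − 52.5419)²/52.5419 = 4.5973
  (91 − 79.3966)²/79.3966 = 1.6958
  (81 − 77.0615)²/77.0615 = 0.2013
  (53 − 37.4581)²/37.4581 = 6.4486
  (45 − 56.6034)²/56.6034 = 2.3786
  (51 − 54.9385)²/54.9385 = 0.2823
χ² = 4.5973 + 1.6958 + 0.2013 + 6.4486 + 2.3786 + 0.2823 = 15.604

15.604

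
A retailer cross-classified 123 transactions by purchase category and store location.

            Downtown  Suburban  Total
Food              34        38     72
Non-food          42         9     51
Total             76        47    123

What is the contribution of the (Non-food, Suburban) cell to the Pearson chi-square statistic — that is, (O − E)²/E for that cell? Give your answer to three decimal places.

5.644

Row total (Non-food) = 51; column total (Suburban) = 47; N = 123.
Expected count E = 51 × 47 / 123 = 19.4878.
Contribution = (O − E)²/E = (9 − 19.4878)² / 19.4878 = 5.644.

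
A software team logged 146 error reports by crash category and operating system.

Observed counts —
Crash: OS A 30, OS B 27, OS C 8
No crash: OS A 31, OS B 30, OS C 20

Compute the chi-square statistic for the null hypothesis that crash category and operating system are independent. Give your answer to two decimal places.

Row totals: 65, 81. Column totals: 61, 57, 28. Grand total N = 146.
Expected counts (row total × column total / N):
  Crash, OS A: 65×61/146 = 27.158
  Crash, OS B: 65×57/146 = 25.377
  Crash, OS C: 65×28/146 = 12.466
  No crash, OS A: 81×61/146 = 33.842
  No crash, OS B: 81×57/146 = 31.623
  No crash, OS C: 81×28/146 = 15.534
Contributions (O − E)²/E:
  (30 − 27.158)²/27.158 = 0.2974
  (27 − 25.377)²/25.377 = 0.1038
  (8 − 12.466)²/12.466 = 1.6000
  (31 − 33.842)²/33.842 = 0.2387
  (30 − 31.623)²/31.623 = 0.0833
  (20 − 15.534)²/15.534 = 1.2840
χ² = 0.2974 + 0.1038 + 1.6000 + 0.2387 + 0.0833 + 1.2840 = 3.61

3.61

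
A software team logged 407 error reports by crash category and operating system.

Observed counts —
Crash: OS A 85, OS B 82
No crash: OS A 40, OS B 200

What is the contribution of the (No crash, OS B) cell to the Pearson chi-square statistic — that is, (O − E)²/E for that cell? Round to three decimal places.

Row total (No crash) = 240; column total (OS B) = 282; N = 407.
Expected count E = 240 × 282 / 407 = 166.2899.
Contribution = (O − E)²/E = (200 − 166.2899)² / 166.2899 = 6.834.

6.834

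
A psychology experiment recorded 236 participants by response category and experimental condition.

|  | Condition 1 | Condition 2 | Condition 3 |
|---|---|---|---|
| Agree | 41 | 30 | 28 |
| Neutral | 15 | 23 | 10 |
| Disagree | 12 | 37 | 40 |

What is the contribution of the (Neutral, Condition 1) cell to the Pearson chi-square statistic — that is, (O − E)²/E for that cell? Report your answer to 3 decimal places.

0.099

Row total (Neutral) = 48; column total (Condition 1) = 68; N = 236.
Expected count E = 48 × 68 / 236 = 13.8305.
Contribution = (O − E)²/E = (15 − 13.8305)² / 13.8305 = 0.099.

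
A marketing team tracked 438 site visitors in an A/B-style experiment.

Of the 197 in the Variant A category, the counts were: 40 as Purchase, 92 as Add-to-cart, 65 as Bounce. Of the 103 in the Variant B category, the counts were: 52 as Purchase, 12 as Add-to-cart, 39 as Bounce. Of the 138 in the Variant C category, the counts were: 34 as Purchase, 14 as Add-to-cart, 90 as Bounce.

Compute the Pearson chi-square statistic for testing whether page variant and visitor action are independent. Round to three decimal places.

94.830

Row totals: 197, 103, 138. Column totals: 126, 118, 194. Grand total N = 438.
Expected counts (row total × column total / N):
  Variant A, Purchase: 197×126/438 = 56.6712
  Variant A, Add-to-cart: 197×118/438 = 53.0731
  Variant A, Bounce: 197×194/438 = 87.2557
  Variant B, Purchase: 103×126/438 = 29.6301
  Variant B, Add-to-cart: 103×118/438 = 27.7489
  Variant B, Bounce: 103×194/438 = 45.6210
  Variant C, Purchase: 138×126/438 = 39.6986
  Variant C, Add-to-cart: 138×118/438 = 37.1781
  Variant C, Bounce: 138×194/438 = 61.1233
Contributions (O − E)²/E:
  (40 − 56.6712)²/56.6712 = 4.9042
  (92 − 53.0731)²/53.0731 = 28.5513
  (65 − 87.2557)²/87.2557 = 5.6766
  (52 − 29.6301)²/29.6301 = 16.8887
  (12 − 27.7489)²/27.7489 = 8.9383
  (39 − 45.6210)²/45.6210 = 0.9609
  (34 − 39.6986)²/39.6986 = 0.8180
  (14 − 37.1781)²/37.1781 = 14.4500
  (90 − 61.1233)²/61.1233 = 13.6423
χ² = 4.9042 + 28.5513 + 5.6766 + 16.8887 + 8.9383 + 0.9609 + 0.8180 + 14.4500 + 13.6423 = 94.830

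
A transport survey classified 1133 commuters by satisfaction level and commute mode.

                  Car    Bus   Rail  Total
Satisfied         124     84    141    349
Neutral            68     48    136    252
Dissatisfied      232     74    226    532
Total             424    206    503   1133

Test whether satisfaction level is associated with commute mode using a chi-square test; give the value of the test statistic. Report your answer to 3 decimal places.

32.103

Grand total N = 1133.
Expected counts (row total × column total / N):
  Satisfied, Car: 349×424/1133 = 130.6055
  Satisfied, Bus: 349×206/1133 = 63.4545
  Satisfied, Rail: 349×503/1133 = 154.9400
  Neutral, Car: 252×424/1133 = 94.3054
  Neutral, Bus: 252×206/1133 = 45.8182
  Neutral, Rail: 252×503/1133 = 111.8764
  Dissatisfied, Car: 532×424/1133 = 199.0891
  Dissatisfied, Bus: 532×206/1133 = 96.7273
  Dissatisfied, Rail: 532×503/1133 = 236.1836
Contributions (O − E)²/E:
  (124 − 130.6055)²/130.6055 = 0.3341
  (84 − 63.4545)²/63.4545 = 6.6523
  (141 − 154.9400)²/154.9400 = 1.2542
  (68 − 94.3054)²/94.3054 = 7.3376
  (48 − 45.8182)²/45.8182 = 0.1039
  (136 − 111.8764)²/111.8764 = 5.2017
  (232 − 199.0891)²/199.0891 = 5.4404
  (74 − 96.7273)²/96.7273 = 5.3401
  (226 − 236.1836)²/236.1836 = 0.4391
χ² = 0.3341 + 6.6523 + 1.2542 + 7.3376 + 0.1039 + 5.2017 + 5.4404 + 5.3401 + 0.4391 = 32.103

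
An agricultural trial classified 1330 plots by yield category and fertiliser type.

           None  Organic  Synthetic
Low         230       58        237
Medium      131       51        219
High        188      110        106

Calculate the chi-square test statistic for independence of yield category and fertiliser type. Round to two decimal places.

Row totals: 525, 401, 404. Column totals: 549, 219, 562. Grand total N = 1330.
Expected counts (row total × column total / N):
  Low, None: 525×549/1330 = 216.711
  Low, Organic: 525×219/1330 = 86.447
  Low, Synthetic: 525×562/1330 = 221.842
  Medium, None: 401×549/1330 = 165.526
  Medium, Organic: 401×219/1330 = 66.029
  Medium, Synthetic: 401×562/1330 = 169.445
  High, None: 404×549/1330 = 166.764
  High, Organic: 404×219/1330 = 66.523
  High, Synthetic: 404×562/1330 = 170.713
Contributions (O − E)²/E:
  (230 − 216.711)²/216.711 = 0.8149
  (58 − 86.447)²/86.447 = 9.3610
  (237 − 221.842)²/221.842 = 1.0357
  (131 − 165.526)²/165.526 = 7.2016
  (51 − 66.029)²/66.029 = 3.4208
  (219 − 169.445)²/169.445 = 14.4926
  (188 − 166.764)²/166.764 = 2.7042
  (110 − 66.523)²/66.523 = 28.4150
  (106 − 170.713)²/170.713 = 24.5311
χ² = 0.8149 + 9.3610 + 1.0357 + 7.2016 + 3.4208 + 14.4926 + 2.7042 + 28.4150 + 24.5311 = 91.98

91.98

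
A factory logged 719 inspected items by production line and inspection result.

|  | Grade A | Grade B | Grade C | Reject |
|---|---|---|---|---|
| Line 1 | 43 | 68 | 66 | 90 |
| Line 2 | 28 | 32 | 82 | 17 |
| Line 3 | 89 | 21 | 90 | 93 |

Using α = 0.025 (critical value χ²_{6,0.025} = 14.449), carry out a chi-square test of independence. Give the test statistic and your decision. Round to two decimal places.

88.16; reject H₀

Row totals: 267, 159, 293. Column totals: 160, 121, 238, 200. Grand total N = 719.
Expected counts (row total × column total / N):
  Line 1, Grade A: 267×160/719 = 59.416
  Line 1, Grade B: 267×121/719 = 44.933
  Line 1, Grade C: 267×238/719 = 88.381
  Line 1, Reject: 267×200/719 = 74.270
  Line 2, Grade A: 159×160/719 = 35.382
  Line 2, Grade B: 159×121/719 = 26.758
  Line 2, Grade C: 159×238/719 = 52.631
  Line 2, Reject: 159×200/719 = 44.228
  Line 3, Grade A: 293×160/719 = 65.202
  Line 3, Grade B: 293×121/719 = 49.309
  Line 3, Grade C: 293×238/719 = 96.987
  Line 3, Reject: 293×200/719 = 81.502
Contributions (O − E)²/E:
  (43 − 59.416)²/59.416 = 4.5356
  (68 − 44.933)²/44.933 = 11.8418
  (66 − 88.381)²/88.381 = 5.6676
  (90 − 74.270)²/74.270 = 3.3315
  (28 − 35.382)²/35.382 = 1.5402
  (32 − 26.758)²/26.758 = 1.0269
  (82 − 52.631)²/52.631 = 16.3884
  (17 − 44.228)²/44.228 = 16.7623
  (89 − 65.202)²/65.202 = 8.6860
  (21 − 49.309)²/49.309 = 16.2526
  (90 − 96.987)²/96.987 = 0.5033
  (93 − 81.502)²/81.502 = 1.6221
χ² = 4.5356 + 11.8418 + 5.6676 + 3.3315 + 1.5402 + 1.0269 + 16.3884 + 16.7623 + 8.6860 + 16.2526 + 0.5033 + 1.6221 = 88.16
df = (3−1)(4−1) = 6. Since 88.16 > 14.449, reject the null hypothesis of independence at α = 0.025.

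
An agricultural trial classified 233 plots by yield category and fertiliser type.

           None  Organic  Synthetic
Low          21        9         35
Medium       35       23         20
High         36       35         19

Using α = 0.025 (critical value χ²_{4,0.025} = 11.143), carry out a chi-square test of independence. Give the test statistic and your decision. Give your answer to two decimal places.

23.80; reject H₀

Row totals: 65, 78, 90. Column totals: 92, 67, 74. Grand total N = 233.
Expected counts (row total × column total / N):
  Low, None: 65×92/233 = 25.665
  Low, Organic: 65×67/233 = 18.691
  Low, Synthetic: 65×74/233 = 20.644
  Medium, None: 78×92/233 = 30.798
  Medium, Organic: 78×67/233 = 22.429
  Medium, Synthetic: 78×74/233 = 24.773
  High, None: 90×92/233 = 35.536
  High, Organic: 90×67/233 = 25.880
  High, Synthetic: 90×74/233 = 28.584
Contributions (O − E)²/E:
  (21 − 25.665)²/25.665 = 0.8479
  (9 − 18.691)²/18.691 = 5.0246
  (35 − 20.644)²/20.644 = 9.9833
  (35 − 30.798)²/30.798 = 0.5733
  (23 − 22.429)²/22.429 = 0.0145
  (20 − 24.773)²/24.773 = 0.9196
  (36 − 35.536)²/35.536 = 0.0061
  (35 − 25.880)²/25.880 = 3.2138
  (19 − 28.584)²/28.584 = 3.2134
χ² = 0.8479 + 5.0246 + 9.9833 + 0.5733 + 0.0145 + 0.9196 + 0.0061 + 3.2138 + 3.2134 = 23.80
df = (3−1)(3−1) = 4. Since 23.80 > 11.143, reject the null hypothesis of independence at α = 0.025.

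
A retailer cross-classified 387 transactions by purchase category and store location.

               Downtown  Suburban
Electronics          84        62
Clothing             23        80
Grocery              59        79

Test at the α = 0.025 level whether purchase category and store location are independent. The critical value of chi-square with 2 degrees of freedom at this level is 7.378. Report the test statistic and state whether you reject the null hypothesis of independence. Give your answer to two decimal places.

Row totals: 146, 103, 138. Column totals: 166, 221. Grand total N = 387.
Expected counts (row total × column total / N):
  Electronics, Downtown: 146×166/387 = 62.625
  Electronics, Suburban: 146×221/387 = 83.375
  Clothing, Downtown: 103×166/387 = 44.181
  Clothing, Suburban: 103×221/387 = 58.819
  Grocery, Downtown: 138×166/387 = 59.194
  Grocery, Suburban: 138×221/387 = 78.806
Contributions (O − E)²/E:
  (84 − 62.625)²/62.625 = 7.2957
  (62 − 83.375)²/83.375 = 5.4799
  (23 − 44.181)²/44.181 = 10.1545
  (80 − 58.819)²/58.819 = 7.6274
  (59 − 59.194)²/59.194 = 0.0006
  (79 − 78.806)²/78.806 = 0.0005
χ² = 7.2957 + 5.4799 + 10.1545 + 7.6274 + 0.0006 + 0.0005 = 30.56
df = (3−1)(2−1) = 2. Since 30.56 > 7.378, reject the null hypothesis of independence at α = 0.025.

30.56; reject H₀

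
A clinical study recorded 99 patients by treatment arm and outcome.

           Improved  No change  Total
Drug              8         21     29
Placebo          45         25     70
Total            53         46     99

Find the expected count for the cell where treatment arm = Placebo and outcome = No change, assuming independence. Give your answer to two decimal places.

32.53

Row total (Placebo) = 70; column total (No change) = 46; grand total N = 99.
Expected count = (row total × column total) / N = 70 × 46 / 99 = 32.53.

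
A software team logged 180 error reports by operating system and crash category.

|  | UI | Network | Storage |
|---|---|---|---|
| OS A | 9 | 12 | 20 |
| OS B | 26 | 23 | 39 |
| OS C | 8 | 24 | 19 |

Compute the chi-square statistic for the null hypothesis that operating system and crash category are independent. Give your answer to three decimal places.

7.926

Row totals: 41, 88, 51. Column totals: 43, 59, 78. Grand total N = 180.
Expected counts (row total × column total / N):
  OS A, UI: 41×43/180 = 9.7944
  OS A, Network: 41×59/180 = 13.4389
  OS A, Storage: 41×78/180 = 17.7667
  OS B, UI: 88×43/180 = 21.0222
  OS B, Network: 88×59/180 = 28.8444
  OS B, Storage: 88×78/180 = 38.1333
  OS C, UI: 51×43/180 = 12.1833
  OS C, Network: 51×59/180 = 16.7167
  OS C, Storage: 51×78/180 = 22.1000
Contributions (O − E)²/E:
  (9 − 9.7944)²/9.7944 = 0.0644
  (12 − 13.4389)²/13.4389 = 0.1541
  (20 − 17.7667)²/17.7667 = 0.2807
  (26 − 21.0222)²/21.0222 = 1.1787
  (23 − 28.8444)²/28.8444 = 1.1842
  (39 − 38.1333)²/38.1333 = 0.0197
  (8 − 12.1833)²/12.1833 = 1.4364
  (24 − 16.7167)²/16.7167 = 3.1733
  (19 − 22.1000)²/22.1000 = 0.4348
χ² = 0.0644 + 0.1541 + 0.2807 + 1.1787 + 1.1842 + 0.0197 + 1.4364 + 3.1733 + 0.4348 = 7.926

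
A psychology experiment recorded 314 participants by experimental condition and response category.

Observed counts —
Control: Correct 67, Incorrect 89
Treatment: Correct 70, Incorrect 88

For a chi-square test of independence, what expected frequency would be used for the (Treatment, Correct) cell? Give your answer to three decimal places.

Row total (Treatment) = 158; column total (Correct) = 137; grand total N = 314.
Expected count = (row total × column total) / N = 158 × 137 / 314 = 68.936.

68.936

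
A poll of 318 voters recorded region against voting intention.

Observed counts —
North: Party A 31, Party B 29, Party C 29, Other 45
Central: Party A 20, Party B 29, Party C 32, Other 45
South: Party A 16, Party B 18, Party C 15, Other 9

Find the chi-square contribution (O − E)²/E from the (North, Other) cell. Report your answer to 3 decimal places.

Row total (North) = 134; column total (Other) = 99; N = 318.
Expected count E = 134 × 99 / 318 = 41.7170.
Contribution = (O − E)²/E = (45 − 41.7170)² / 41.7170 = 0.258.

0.258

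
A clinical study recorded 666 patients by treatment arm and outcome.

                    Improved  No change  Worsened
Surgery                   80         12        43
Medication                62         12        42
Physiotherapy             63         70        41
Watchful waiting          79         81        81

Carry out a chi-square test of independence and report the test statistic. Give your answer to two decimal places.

68.33

Row totals: 135, 116, 174, 241. Column totals: 284, 175, 207. Grand total N = 666.
Expected counts (row total × column total / N):
  Surgery, Improved: 135×284/666 = 57.568
  Surgery, No change: 135×175/666 = 35.473
  Surgery, Worsened: 135×207/666 = 41.959
  Medication, Improved: 116×284/666 = 49.465
  Medication, No change: 116×175/666 = 30.480
  Medication, Worsened: 116×207/666 = 36.054
  Physiotherapy, Improved: 174×284/666 = 74.198
  Physiotherapy, No change: 174×175/666 = 45.721
  Physiotherapy, Worsened: 174×207/666 = 54.081
  Watchful waiting, Improved: 241×284/666 = 102.769
  Watchful waiting, No change: 241×175/666 = 63.326
  Watchful waiting, Worsened: 241×207/666 = 74.905
Contributions (O − E)²/E:
  (80 − 57.568)²/57.568 = 8.7409
  (12 − 35.473)²/35.473 = 15.5324
  (43 − 41.959)²/41.959 = 0.0258
  (62 − 49.465)²/49.465 = 3.1765
  (12 − 30.480)²/30.480 = 11.2044
  (42 − 36.054)²/36.054 = 0.9806
  (63 − 74.198)²/74.198 = 1.6900
  (70 − 45.721)²/45.721 = 12.8928
  (41 − 54.081)²/54.081 = 3.1640
  (79 − 102.769)²/102.769 = 5.4974
  (81 − 63.326)²/63.326 = 4.9327
  (81 − 74.905)²/74.905 = 0.4959
χ² = 8.7409 + 15.5324 + 0.0258 + 3.1765 + 11.2044 + 0.9806 + 1.6900 + 12.8928 + 3.1640 + 5.4974 + 4.9327 + 0.4959 = 68.33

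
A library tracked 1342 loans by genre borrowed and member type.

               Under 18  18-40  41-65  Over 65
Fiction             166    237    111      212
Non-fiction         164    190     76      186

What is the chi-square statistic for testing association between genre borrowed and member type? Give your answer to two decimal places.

4.45

Row totals: 726, 616. Column totals: 330, 427, 187, 398. Grand total N = 1342.
Expected counts (row total × column total / N):
  Fiction, Under 18: 726×330/1342 = 178.525
  Fiction, 18-40: 726×427/1342 = 231.000
  Fiction, 41-65: 726×187/1342 = 101.164
  Fiction, Over 65: 726×398/1342 = 215.311
  Non-fiction, Under 18: 616×330/1342 = 151.475
  Non-fiction, 18-40: 616×427/1342 = 196.000
  Non-fiction, 41-65: 616×187/1342 = 85.836
  Non-fiction, Over 65: 616×398/1342 = 182.689
Contributions (O − E)²/E:
  (166 − 178.525)²/178.525 = 0.8787
  (237 − 231.000)²/231.000 = 0.1558
  (111 − 101.164)²/101.164 = 0.9563
  (212 − 215.311)²/215.311 = 0.0509
  (164 − 151.475)²/151.475 = 1.0357
  (190 − 196.000)²/196.000 = 0.1837
  (76 − 85.836)²/85.836 = 1.1271
  (186 − 182.689)²/182.689 = 0.0600
χ² = 0.8787 + 0.1558 + 0.9563 + 0.0509 + 1.0357 + 0.1837 + 1.1271 + 0.0600 = 4.45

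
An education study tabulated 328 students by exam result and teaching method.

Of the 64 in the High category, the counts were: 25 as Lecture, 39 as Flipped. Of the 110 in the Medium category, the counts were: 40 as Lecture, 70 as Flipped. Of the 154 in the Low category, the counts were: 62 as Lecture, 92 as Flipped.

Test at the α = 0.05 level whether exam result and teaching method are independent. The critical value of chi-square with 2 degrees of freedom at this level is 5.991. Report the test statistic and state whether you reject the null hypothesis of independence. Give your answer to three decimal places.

Row totals: 64, 110, 154. Column totals: 127, 201. Grand total N = 328.
Expected counts (row total × column total / N):
  High, Lecture: 64×127/328 = 24.7805
  High, Flipped: 64×201/328 = 39.2195
  Medium, Lecture: 110×127/328 = 42.5915
  Medium, Flipped: 110×201/328 = 67.4085
  Low, Lecture: 154×127/328 = 59.6280
  Low, Flipped: 154×201/328 = 94.3720
Contributions (O − E)²/E:
  (25 − 24.7805)²/24.7805 = 0.0019
  (39 − 39.2195)²/39.2195 = 0.0012
  (40 − 42.5915)²/42.5915 = 0.1577
  (70 − 67.4085)²/67.4085 = 0.0996
  (62 − 59.6280)²/59.6280 = 0.0944
  (92 − 94.3720)²/94.3720 = 0.0596
χ² = 0.0019 + 0.0012 + 0.1577 + 0.0996 + 0.0944 + 0.0596 = 0.414
df = (3−1)(2−1) = 2. Since 0.414 < 5.991, fail to reject the null hypothesis of independence at α = 0.05.

0.414; fail to reject H₀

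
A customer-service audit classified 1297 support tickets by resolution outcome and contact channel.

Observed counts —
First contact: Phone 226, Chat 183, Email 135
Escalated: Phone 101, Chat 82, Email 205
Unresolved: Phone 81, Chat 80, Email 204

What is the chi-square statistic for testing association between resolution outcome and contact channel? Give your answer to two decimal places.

Row totals: 544, 388, 365. Column totals: 408, 345, 544. Grand total N = 1297.
Expected counts (row total × column total / N):
  First contact, Phone: 544×408/1297 = 171.127
  First contact, Chat: 544×345/1297 = 144.703
  First contact, Email: 544×544/1297 = 228.170
  Escalated, Phone: 388×408/1297 = 122.054
  Escalated, Chat: 388×345/1297 = 103.207
  Escalated, Email: 388×544/1297 = 162.739
  Unresolved, Phone: 365×408/1297 = 114.819
  Unresolved, Chat: 365×345/1297 = 97.089
  Unresolved, Email: 365×544/1297 = 153.092
Contributions (O − E)²/E:
  (226 − 171.127)²/171.127 = 17.5954
  (183 − 144.703)²/144.703 = 10.1357
  (135 − 228.170)²/228.170 = 38.0447
  (101 − 122.054)²/122.054 = 3.6318
  (82 − 103.207)²/103.207 = 4.3576
  (205 − 162.739)²/162.739 = 10.9746
  (81 − 114.819)²/114.819 = 9.9611
  (80 − 97.089)²/97.089 = 3.0079
  (204 − 153.092)²/153.092 = 16.9285
χ² = 17.5954 + 10.1357 + 38.0447 + 3.6318 + 4.3576 + 10.9746 + 9.9611 + 3.0079 + 16.9285 = 114.64

114.64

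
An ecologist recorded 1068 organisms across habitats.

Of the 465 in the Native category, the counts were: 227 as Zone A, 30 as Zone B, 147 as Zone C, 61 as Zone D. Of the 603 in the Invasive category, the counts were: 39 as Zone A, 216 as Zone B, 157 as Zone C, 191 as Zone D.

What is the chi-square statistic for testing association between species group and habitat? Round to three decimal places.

328.553

Row totals: 465, 603. Column totals: 266, 246, 304, 252. Grand total N = 1068.
Expected counts (row total × column total / N):
  Native, Zone A: 465×266/1068 = 115.8146
  Native, Zone B: 465×246/1068 = 107.1067
  Native, Zone C: 465×304/1068 = 132.3596
  Native, Zone D: 465×252/1068 = 109.7191
  Invasive, Zone A: 603×266/1068 = 150.1854
  Invasive, Zone B: 603×246/1068 = 138.8933
  Invasive, Zone C: 603×304/1068 = 171.6404
  Invasive, Zone D: 603×252/1068 = 142.2809
Contributions (O − E)²/E:
  (227 − 115.8146)²/115.8146 = 106.7412
  (30 − 107.1067)²/107.1067 = 55.5095
  (147 − 132.3596)²/132.3596 = 1.6194
  (61 − 109.7191)²/109.7191 = 21.6330
  (39 − 150.1854)²/150.1854 = 82.3129
  (216 − 138.8933)²/138.8933 = 42.8058
  (157 − 171.6404)²/171.6404 = 1.2488
  (191 − 142.2809)²/142.2809 = 16.6821
χ² = 106.7412 + 55.5095 + 1.6194 + 21.6330 + 82.3129 + 42.8058 + 1.2488 + 16.6821 = 328.553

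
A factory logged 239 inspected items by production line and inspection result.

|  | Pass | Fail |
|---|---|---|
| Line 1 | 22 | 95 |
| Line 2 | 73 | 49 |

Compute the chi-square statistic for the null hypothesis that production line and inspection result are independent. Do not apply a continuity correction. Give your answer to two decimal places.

41.99

Row totals: 117, 122. Column totals: 95, 144. Grand total N = 239.
Expected counts (row total × column total / N):
  Line 1, Pass: 117×95/239 = 46.506
  Line 1, Fail: 117×144/239 = 70.494
  Line 2, Pass: 122×95/239 = 48.494
  Line 2, Fail: 122×144/239 = 73.506
Contributions (O − E)²/E:
  (22 − 46.506)²/46.506 = 12.9133
  (95 − 70.494)²/70.494 = 8.5191
  (73 − 48.494)²/48.494 = 12.3839
  (49 − 73.506)²/73.506 = 8.1700
χ² = 12.9133 + 8.5191 + 12.3839 + 8.1700 = 41.99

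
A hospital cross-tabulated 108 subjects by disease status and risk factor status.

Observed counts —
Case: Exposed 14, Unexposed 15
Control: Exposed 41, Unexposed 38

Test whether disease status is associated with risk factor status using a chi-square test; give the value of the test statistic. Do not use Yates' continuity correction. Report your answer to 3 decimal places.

Row totals: 29, 79. Column totals: 55, 53. Grand total N = 108.
Expected counts (row total × column total / N):
  Case, Exposed: 29×55/108 = 14.76852
  Case, Unexposed: 29×53/108 = 14.23148
  Control, Exposed: 79×55/108 = 40.23148
  Control, Unexposed: 79×53/108 = 38.76852
Contributions (O − E)²/E:
  (14 − 14.76852)²/14.76852 = 0.0400
  (15 − 14.23148)²/14.23148 = 0.0415
  (41 − 40.23148)²/40.23148 = 0.0147
  (38 − 38.76852)²/38.76852 = 0.0152
χ² = 0.0400 + 0.0415 + 0.0147 + 0.0152 = 0.111

0.111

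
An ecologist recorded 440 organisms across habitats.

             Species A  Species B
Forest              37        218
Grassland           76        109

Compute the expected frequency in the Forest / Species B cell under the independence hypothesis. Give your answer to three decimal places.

Row total (Forest) = 255; column total (Species B) = 327; grand total N = 440.
Expected count = (row total × column total) / N = 255 × 327 / 440 = 189.511.

189.511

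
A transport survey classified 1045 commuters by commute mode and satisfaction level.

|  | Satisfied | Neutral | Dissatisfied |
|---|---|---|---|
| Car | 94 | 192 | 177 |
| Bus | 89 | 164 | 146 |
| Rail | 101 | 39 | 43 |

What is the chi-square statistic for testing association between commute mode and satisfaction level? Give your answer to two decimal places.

Row totals: 463, 399, 183. Column totals: 284, 395, 366. Grand total N = 1045.
Expected counts (row total × column total / N):
  Car, Satisfied: 463×284/1045 = 125.830
  Car, Neutral: 463×395/1045 = 175.010
  Car, Dissatisfied: 463×366/1045 = 162.161
  Bus, Satisfied: 399×284/1045 = 108.436
  Bus, Neutral: 399×395/1045 = 150.818
  Bus, Dissatisfied: 399×366/1045 = 139.745
  Rail, Satisfied: 183×284/1045 = 49.734
  Rail, Neutral: 183×395/1045 = 69.172
  Rail, Dissatisfied: 183×366/1045 = 64.094
Contributions (O − E)²/E:
  (94 − 125.830)²/125.830 = 8.0517
  (192 − 175.010)²/175.010 = 1.6494
  (177 − 162.161)²/162.161 = 1.3579
  (89 − 108.436)²/108.436 = 3.4837
  (164 − 150.818)²/150.818 = 1.1522
  (146 − 139.745)²/139.745 = 0.2800
  (101 − 49.734)²/49.734 = 52.8452
  (39 − 69.172)²/69.172 = 13.1607
  (43 − 64.094)²/64.094 = 6.9423
χ² = 8.0517 + 1.6494 + 1.3579 + 3.4837 + 1.1522 + 0.2800 + 52.8452 + 13.1607 + 6.9423 = 88.92

88.92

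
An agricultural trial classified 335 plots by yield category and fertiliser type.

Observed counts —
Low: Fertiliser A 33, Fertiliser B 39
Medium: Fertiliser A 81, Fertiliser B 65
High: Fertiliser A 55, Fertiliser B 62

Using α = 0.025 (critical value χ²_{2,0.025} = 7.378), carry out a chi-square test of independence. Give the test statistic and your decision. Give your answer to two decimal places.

2.65; fail to reject H₀

Row totals: 72, 146, 117. Column totals: 169, 166. Grand total N = 335.
Expected counts (row total × column total / N):
  Low, Fertiliser A: 72×169/335 = 36.322
  Low, Fertiliser B: 72×166/335 = 35.678
  Medium, Fertiliser A: 146×169/335 = 73.654
  Medium, Fertiliser B: 146×166/335 = 72.346
  High, Fertiliser A: 117×169/335 = 59.024
  High, Fertiliser B: 117×166/335 = 57.976
Contributions (O − E)²/E:
  (33 − 36.322)²/36.322 = 0.3038
  (39 − 35.678)²/35.678 = 0.3093
  (81 − 73.654)²/73.654 = 0.7327
  (65 − 72.346)²/72.346 = 0.7459
  (55 − 59.024)²/59.024 = 0.2743
  (62 − 57.976)²/57.976 = 0.2793
χ² = 0.3038 + 0.3093 + 0.7327 + 0.7459 + 0.2743 + 0.2793 = 2.65
df = (3−1)(2−1) = 2. Since 2.65 < 7.378, fail to reject the null hypothesis of independence at α = 0.025.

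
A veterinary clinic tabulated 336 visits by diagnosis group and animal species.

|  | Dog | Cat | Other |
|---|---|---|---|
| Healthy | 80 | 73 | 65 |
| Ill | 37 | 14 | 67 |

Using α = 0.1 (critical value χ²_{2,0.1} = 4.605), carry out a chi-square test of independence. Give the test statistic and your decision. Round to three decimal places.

Row totals: 218, 118. Column totals: 117, 87, 132. Grand total N = 336.
Expected counts (row total × column total / N):
  Healthy, Dog: 218×117/336 = 75.9107
  Healthy, Cat: 218×87/336 = 56.4464
  Healthy, Other: 218×132/336 = 85.6429
  Ill, Dog: 118×117/336 = 41.0893
  Ill, Cat: 118×87/336 = 30.5536
  Ill, Other: 118×132/336 = 46.3571
Contributions (O − E)²/E:
  (80 − 75.9107)²/75.9107 = 0.2203
  (73 − 56.4464)²/56.4464 = 4.8545
  (65 − 85.6429)²/85.6429 = 4.9757
  (37 − 41.0893)²/41.0893 = 0.4070
  (14 − 30.5536)²/30.5536 = 8.9686
  (67 − 46.3571)²/46.3571 = 9.1923
χ² = 0.2203 + 4.8545 + 4.9757 + 0.4070 + 8.9686 + 9.1923 = 28.618
df = (2−1)(3−1) = 2. Since 28.618 > 4.605, reject the null hypothesis of independence at α = 0.1.

28.618; reject H₀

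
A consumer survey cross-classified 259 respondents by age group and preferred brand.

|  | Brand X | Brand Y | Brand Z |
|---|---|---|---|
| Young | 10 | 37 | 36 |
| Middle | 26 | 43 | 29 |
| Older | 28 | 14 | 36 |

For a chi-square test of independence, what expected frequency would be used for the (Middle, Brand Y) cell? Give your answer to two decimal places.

35.57

Row total (Middle) = 98; column total (Brand Y) = 94; grand total N = 259.
Expected count = (row total × column total) / N = 98 × 94 / 259 = 35.57.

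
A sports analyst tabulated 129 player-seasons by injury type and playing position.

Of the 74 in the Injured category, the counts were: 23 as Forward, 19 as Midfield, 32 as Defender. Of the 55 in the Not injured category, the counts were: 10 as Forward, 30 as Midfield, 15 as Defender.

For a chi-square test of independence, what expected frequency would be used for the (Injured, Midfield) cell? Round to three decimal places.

28.109

Row total (Injured) = 74; column total (Midfield) = 49; grand total N = 129.
Expected count = (row total × column total) / N = 74 × 49 / 129 = 28.109.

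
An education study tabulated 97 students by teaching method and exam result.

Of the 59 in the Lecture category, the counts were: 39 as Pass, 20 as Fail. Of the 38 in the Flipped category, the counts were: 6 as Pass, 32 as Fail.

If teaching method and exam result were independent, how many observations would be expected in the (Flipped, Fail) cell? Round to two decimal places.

Row total (Flipped) = 38; column total (Fail) = 52; grand total N = 97.
Expected count = (row total × column total) / N = 38 × 52 / 97 = 20.37.

20.37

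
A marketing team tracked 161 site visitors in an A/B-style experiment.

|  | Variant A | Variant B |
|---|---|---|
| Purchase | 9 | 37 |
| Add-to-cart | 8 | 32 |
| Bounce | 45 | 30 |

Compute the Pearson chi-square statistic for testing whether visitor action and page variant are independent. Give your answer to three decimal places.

27.387

Row totals: 46, 40, 75. Column totals: 62, 99. Grand total N = 161.
Expected counts (row total × column total / N):
  Purchase, Variant A: 46×62/161 = 17.7143
  Purchase, Variant B: 46×99/161 = 28.2857
  Add-to-cart, Variant A: 40×62/161 = 15.4037
  Add-to-cart, Variant B: 40×99/161 = 24.5963
  Bounce, Variant A: 75×62/161 = 28.8820
  Bounce, Variant B: 75×99/161 = 46.1180
Contributions (O − E)²/E:
  (9 − 17.7143)²/17.7143 = 4.2869
  (37 − 28.2857)²/28.2857 = 2.6847
  (8 − 15.4037)²/15.4037 = 3.5585
  (32 − 24.5963)²/24.5963 = 2.2286
  (45 − 28.8820)²/28.8820 = 8.9949
  (30 − 46.1180)²/46.1180 = 5.6332
χ² = 4.2869 + 2.6847 + 3.5585 + 2.2286 + 8.9949 + 5.6332 = 27.387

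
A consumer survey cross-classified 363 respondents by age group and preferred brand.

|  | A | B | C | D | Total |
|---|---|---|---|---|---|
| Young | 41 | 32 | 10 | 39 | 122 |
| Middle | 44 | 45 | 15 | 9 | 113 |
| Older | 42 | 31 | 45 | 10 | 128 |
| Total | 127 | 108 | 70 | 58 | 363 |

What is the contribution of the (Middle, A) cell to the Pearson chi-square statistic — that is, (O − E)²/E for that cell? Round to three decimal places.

0.504

Row total (Middle) = 113; column total (A) = 127; N = 363.
Expected count E = 113 × 127 / 363 = 39.5344.
Contribution = (O − E)²/E = (44 − 39.5344)² / 39.5344 = 0.504.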